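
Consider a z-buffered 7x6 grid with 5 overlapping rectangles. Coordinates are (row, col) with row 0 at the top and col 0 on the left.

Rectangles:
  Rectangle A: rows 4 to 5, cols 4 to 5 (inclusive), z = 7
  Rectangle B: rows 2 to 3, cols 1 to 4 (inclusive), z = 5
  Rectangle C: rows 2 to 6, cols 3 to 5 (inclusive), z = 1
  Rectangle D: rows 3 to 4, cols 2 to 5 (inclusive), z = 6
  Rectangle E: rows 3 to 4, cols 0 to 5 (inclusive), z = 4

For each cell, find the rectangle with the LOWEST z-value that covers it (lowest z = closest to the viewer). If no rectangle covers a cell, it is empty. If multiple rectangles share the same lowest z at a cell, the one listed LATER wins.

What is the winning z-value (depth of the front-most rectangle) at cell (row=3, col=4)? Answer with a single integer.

Answer: 1

Derivation:
Check cell (3,4):
  A: rows 4-5 cols 4-5 -> outside (row miss)
  B: rows 2-3 cols 1-4 z=5 -> covers; best now B (z=5)
  C: rows 2-6 cols 3-5 z=1 -> covers; best now C (z=1)
  D: rows 3-4 cols 2-5 z=6 -> covers; best now C (z=1)
  E: rows 3-4 cols 0-5 z=4 -> covers; best now C (z=1)
Winner: C at z=1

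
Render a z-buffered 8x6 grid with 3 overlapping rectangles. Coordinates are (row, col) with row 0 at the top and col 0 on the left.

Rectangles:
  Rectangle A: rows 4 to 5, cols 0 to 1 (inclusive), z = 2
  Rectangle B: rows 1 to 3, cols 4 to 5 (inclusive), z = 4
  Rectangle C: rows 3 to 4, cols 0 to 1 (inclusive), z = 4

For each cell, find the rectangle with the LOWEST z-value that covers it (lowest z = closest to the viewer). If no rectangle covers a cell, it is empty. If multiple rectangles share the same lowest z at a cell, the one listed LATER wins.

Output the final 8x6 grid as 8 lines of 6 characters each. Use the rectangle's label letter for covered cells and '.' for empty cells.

......
....BB
....BB
CC..BB
AA....
AA....
......
......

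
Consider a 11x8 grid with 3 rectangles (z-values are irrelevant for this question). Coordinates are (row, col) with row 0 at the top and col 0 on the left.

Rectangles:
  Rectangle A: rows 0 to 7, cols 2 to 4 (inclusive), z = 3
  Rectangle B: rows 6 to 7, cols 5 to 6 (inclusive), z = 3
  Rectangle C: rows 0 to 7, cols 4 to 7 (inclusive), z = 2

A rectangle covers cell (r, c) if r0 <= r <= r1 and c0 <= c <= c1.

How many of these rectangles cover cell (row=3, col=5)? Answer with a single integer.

Check cell (3,5):
  A: rows 0-7 cols 2-4 -> outside (col miss)
  B: rows 6-7 cols 5-6 -> outside (row miss)
  C: rows 0-7 cols 4-7 -> covers
Count covering = 1

Answer: 1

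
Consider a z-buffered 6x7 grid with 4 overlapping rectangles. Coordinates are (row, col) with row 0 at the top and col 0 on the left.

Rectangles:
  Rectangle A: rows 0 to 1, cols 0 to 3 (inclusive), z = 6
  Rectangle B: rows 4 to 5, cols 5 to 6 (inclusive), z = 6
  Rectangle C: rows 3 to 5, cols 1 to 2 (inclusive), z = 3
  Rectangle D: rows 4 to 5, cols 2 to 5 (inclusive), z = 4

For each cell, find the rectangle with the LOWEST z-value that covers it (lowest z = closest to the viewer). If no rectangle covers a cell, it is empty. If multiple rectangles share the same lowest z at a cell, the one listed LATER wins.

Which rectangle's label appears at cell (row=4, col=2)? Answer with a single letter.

Check cell (4,2):
  A: rows 0-1 cols 0-3 -> outside (row miss)
  B: rows 4-5 cols 5-6 -> outside (col miss)
  C: rows 3-5 cols 1-2 z=3 -> covers; best now C (z=3)
  D: rows 4-5 cols 2-5 z=4 -> covers; best now C (z=3)
Winner: C at z=3

Answer: C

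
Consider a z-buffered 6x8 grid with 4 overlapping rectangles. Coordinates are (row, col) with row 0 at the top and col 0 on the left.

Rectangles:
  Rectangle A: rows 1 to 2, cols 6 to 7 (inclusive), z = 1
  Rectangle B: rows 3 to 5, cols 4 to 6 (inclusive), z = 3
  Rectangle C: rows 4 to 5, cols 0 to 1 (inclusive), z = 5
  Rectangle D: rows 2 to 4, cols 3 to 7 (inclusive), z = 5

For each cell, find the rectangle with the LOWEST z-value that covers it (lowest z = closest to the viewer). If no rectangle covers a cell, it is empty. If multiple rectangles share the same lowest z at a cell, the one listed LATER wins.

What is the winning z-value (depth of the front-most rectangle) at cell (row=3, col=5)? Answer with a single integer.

Answer: 3

Derivation:
Check cell (3,5):
  A: rows 1-2 cols 6-7 -> outside (row miss)
  B: rows 3-5 cols 4-6 z=3 -> covers; best now B (z=3)
  C: rows 4-5 cols 0-1 -> outside (row miss)
  D: rows 2-4 cols 3-7 z=5 -> covers; best now B (z=3)
Winner: B at z=3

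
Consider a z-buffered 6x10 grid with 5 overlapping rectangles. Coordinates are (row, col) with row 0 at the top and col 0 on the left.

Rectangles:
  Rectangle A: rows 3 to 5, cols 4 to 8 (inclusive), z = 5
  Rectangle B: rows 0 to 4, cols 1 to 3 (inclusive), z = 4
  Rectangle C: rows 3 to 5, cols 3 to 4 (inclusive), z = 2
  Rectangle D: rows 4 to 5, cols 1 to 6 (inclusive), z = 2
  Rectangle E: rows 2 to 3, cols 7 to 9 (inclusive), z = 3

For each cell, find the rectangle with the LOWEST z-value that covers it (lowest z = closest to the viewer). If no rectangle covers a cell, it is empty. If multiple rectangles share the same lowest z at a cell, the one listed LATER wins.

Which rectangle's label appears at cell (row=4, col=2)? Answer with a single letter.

Check cell (4,2):
  A: rows 3-5 cols 4-8 -> outside (col miss)
  B: rows 0-4 cols 1-3 z=4 -> covers; best now B (z=4)
  C: rows 3-5 cols 3-4 -> outside (col miss)
  D: rows 4-5 cols 1-6 z=2 -> covers; best now D (z=2)
  E: rows 2-3 cols 7-9 -> outside (row miss)
Winner: D at z=2

Answer: D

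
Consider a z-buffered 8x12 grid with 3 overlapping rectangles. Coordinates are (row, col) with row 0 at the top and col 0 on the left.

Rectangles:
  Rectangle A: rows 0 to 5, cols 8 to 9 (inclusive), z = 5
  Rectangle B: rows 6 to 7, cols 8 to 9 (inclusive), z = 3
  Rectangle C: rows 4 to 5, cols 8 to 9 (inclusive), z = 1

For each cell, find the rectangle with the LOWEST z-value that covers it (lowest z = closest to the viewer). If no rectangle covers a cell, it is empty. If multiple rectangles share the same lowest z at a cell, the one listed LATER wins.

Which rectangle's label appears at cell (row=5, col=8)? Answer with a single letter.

Answer: C

Derivation:
Check cell (5,8):
  A: rows 0-5 cols 8-9 z=5 -> covers; best now A (z=5)
  B: rows 6-7 cols 8-9 -> outside (row miss)
  C: rows 4-5 cols 8-9 z=1 -> covers; best now C (z=1)
Winner: C at z=1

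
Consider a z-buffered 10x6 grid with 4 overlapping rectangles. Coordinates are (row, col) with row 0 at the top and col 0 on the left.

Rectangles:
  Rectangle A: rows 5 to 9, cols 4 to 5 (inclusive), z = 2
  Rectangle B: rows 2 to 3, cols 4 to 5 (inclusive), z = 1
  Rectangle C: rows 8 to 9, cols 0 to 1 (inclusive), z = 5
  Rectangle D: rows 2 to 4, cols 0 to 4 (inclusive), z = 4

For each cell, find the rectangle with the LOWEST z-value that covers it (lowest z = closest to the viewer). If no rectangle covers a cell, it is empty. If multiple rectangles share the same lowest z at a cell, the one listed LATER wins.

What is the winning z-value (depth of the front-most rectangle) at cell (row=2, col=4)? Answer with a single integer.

Check cell (2,4):
  A: rows 5-9 cols 4-5 -> outside (row miss)
  B: rows 2-3 cols 4-5 z=1 -> covers; best now B (z=1)
  C: rows 8-9 cols 0-1 -> outside (row miss)
  D: rows 2-4 cols 0-4 z=4 -> covers; best now B (z=1)
Winner: B at z=1

Answer: 1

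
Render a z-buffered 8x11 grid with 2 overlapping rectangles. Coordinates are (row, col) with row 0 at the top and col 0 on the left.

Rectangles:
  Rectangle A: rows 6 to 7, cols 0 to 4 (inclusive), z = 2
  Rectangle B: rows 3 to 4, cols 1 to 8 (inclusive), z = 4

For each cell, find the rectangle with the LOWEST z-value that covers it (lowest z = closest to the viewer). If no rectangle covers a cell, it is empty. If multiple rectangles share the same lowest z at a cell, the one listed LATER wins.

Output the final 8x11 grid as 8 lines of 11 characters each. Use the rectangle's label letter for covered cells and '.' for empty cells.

...........
...........
...........
.BBBBBBBB..
.BBBBBBBB..
...........
AAAAA......
AAAAA......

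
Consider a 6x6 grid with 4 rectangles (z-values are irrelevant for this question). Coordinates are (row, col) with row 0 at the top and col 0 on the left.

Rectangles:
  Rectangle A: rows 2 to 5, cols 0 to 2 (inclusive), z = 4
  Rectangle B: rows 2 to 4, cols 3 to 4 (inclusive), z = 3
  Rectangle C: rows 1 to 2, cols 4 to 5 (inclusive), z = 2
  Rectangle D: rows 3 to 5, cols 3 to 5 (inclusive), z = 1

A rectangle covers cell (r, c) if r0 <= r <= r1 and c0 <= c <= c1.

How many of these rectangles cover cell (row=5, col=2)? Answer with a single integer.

Answer: 1

Derivation:
Check cell (5,2):
  A: rows 2-5 cols 0-2 -> covers
  B: rows 2-4 cols 3-4 -> outside (row miss)
  C: rows 1-2 cols 4-5 -> outside (row miss)
  D: rows 3-5 cols 3-5 -> outside (col miss)
Count covering = 1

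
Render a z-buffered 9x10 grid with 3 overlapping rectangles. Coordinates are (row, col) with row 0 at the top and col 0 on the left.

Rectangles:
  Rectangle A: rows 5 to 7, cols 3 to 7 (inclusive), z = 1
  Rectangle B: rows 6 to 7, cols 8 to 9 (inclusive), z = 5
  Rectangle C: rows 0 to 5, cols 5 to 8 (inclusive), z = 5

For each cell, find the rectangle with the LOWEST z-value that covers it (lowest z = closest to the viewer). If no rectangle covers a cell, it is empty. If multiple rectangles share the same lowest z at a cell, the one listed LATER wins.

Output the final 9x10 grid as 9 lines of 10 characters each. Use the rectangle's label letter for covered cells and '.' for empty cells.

.....CCCC.
.....CCCC.
.....CCCC.
.....CCCC.
.....CCCC.
...AAAAAC.
...AAAAABB
...AAAAABB
..........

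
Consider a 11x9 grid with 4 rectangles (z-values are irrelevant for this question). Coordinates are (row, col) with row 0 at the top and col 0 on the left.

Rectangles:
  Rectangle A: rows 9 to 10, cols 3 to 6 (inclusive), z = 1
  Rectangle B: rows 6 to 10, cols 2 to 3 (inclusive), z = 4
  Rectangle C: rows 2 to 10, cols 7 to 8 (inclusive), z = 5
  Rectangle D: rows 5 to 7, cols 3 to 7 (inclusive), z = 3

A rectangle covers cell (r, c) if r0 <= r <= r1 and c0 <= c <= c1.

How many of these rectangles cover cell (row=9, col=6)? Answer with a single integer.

Answer: 1

Derivation:
Check cell (9,6):
  A: rows 9-10 cols 3-6 -> covers
  B: rows 6-10 cols 2-3 -> outside (col miss)
  C: rows 2-10 cols 7-8 -> outside (col miss)
  D: rows 5-7 cols 3-7 -> outside (row miss)
Count covering = 1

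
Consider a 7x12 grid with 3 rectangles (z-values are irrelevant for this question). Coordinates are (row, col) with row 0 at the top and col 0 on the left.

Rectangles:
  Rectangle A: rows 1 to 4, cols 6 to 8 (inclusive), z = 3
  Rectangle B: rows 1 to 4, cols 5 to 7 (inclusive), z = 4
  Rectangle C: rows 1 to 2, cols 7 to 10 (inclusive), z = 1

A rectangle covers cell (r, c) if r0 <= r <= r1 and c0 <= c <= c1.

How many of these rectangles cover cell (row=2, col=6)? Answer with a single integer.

Answer: 2

Derivation:
Check cell (2,6):
  A: rows 1-4 cols 6-8 -> covers
  B: rows 1-4 cols 5-7 -> covers
  C: rows 1-2 cols 7-10 -> outside (col miss)
Count covering = 2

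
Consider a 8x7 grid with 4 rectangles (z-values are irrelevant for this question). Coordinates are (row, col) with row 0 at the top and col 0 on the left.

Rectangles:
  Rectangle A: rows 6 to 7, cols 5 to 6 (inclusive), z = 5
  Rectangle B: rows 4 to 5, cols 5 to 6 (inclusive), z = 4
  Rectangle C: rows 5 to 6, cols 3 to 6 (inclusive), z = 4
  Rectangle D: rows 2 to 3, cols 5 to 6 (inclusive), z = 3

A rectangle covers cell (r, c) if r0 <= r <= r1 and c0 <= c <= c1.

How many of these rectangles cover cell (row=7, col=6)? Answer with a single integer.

Check cell (7,6):
  A: rows 6-7 cols 5-6 -> covers
  B: rows 4-5 cols 5-6 -> outside (row miss)
  C: rows 5-6 cols 3-6 -> outside (row miss)
  D: rows 2-3 cols 5-6 -> outside (row miss)
Count covering = 1

Answer: 1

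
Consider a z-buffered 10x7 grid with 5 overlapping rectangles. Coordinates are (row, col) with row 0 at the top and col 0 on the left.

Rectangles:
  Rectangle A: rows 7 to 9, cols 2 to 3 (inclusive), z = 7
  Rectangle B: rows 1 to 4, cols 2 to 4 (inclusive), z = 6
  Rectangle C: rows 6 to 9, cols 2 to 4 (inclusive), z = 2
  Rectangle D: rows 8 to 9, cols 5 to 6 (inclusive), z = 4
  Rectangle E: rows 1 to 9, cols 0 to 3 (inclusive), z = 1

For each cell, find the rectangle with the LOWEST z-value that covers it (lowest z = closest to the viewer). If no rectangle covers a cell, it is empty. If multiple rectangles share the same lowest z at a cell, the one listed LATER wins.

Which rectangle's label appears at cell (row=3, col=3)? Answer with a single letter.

Answer: E

Derivation:
Check cell (3,3):
  A: rows 7-9 cols 2-3 -> outside (row miss)
  B: rows 1-4 cols 2-4 z=6 -> covers; best now B (z=6)
  C: rows 6-9 cols 2-4 -> outside (row miss)
  D: rows 8-9 cols 5-6 -> outside (row miss)
  E: rows 1-9 cols 0-3 z=1 -> covers; best now E (z=1)
Winner: E at z=1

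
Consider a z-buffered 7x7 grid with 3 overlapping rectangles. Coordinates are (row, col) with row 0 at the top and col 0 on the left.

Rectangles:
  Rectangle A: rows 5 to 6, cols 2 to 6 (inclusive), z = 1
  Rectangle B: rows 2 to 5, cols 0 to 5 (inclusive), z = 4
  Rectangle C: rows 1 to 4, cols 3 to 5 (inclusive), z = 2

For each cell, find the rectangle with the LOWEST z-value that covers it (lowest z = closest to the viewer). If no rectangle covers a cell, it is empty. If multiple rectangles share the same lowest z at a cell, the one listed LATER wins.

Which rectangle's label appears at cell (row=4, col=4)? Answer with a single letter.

Answer: C

Derivation:
Check cell (4,4):
  A: rows 5-6 cols 2-6 -> outside (row miss)
  B: rows 2-5 cols 0-5 z=4 -> covers; best now B (z=4)
  C: rows 1-4 cols 3-5 z=2 -> covers; best now C (z=2)
Winner: C at z=2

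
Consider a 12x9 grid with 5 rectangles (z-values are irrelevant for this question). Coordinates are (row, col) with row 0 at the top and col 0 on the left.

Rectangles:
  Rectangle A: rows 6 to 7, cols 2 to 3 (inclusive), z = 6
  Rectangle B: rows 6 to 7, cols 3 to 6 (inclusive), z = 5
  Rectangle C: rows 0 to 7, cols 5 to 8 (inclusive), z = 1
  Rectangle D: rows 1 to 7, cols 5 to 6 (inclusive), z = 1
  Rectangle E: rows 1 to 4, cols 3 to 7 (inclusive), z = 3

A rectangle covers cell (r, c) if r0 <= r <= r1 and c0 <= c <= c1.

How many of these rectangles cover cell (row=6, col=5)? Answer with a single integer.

Answer: 3

Derivation:
Check cell (6,5):
  A: rows 6-7 cols 2-3 -> outside (col miss)
  B: rows 6-7 cols 3-6 -> covers
  C: rows 0-7 cols 5-8 -> covers
  D: rows 1-7 cols 5-6 -> covers
  E: rows 1-4 cols 3-7 -> outside (row miss)
Count covering = 3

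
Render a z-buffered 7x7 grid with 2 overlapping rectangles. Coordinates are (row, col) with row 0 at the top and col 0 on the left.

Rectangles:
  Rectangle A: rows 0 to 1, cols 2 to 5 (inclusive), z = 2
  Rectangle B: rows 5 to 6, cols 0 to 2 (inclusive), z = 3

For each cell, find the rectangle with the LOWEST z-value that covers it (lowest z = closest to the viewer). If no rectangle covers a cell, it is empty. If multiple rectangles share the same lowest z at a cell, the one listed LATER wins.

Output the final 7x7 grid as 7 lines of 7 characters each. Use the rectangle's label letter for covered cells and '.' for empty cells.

..AAAA.
..AAAA.
.......
.......
.......
BBB....
BBB....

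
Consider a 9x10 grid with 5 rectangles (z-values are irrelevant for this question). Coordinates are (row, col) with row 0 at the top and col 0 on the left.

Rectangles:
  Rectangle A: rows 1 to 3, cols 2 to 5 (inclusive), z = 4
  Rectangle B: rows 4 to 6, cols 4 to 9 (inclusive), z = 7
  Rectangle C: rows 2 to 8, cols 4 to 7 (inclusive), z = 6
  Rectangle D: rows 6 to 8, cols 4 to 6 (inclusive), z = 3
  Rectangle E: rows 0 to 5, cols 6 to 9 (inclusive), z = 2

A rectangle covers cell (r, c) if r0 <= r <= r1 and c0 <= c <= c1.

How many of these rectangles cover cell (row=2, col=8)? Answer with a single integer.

Check cell (2,8):
  A: rows 1-3 cols 2-5 -> outside (col miss)
  B: rows 4-6 cols 4-9 -> outside (row miss)
  C: rows 2-8 cols 4-7 -> outside (col miss)
  D: rows 6-8 cols 4-6 -> outside (row miss)
  E: rows 0-5 cols 6-9 -> covers
Count covering = 1

Answer: 1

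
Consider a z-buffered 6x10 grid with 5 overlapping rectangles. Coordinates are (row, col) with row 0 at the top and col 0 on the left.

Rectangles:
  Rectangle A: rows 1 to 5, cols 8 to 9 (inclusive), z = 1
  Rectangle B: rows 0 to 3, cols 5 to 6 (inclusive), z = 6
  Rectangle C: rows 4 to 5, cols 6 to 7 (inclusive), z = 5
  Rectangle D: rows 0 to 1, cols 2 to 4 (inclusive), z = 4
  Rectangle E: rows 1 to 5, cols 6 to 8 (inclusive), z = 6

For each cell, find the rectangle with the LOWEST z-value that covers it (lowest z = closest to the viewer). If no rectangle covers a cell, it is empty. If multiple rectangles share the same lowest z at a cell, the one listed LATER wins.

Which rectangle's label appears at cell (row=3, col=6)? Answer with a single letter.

Answer: E

Derivation:
Check cell (3,6):
  A: rows 1-5 cols 8-9 -> outside (col miss)
  B: rows 0-3 cols 5-6 z=6 -> covers; best now B (z=6)
  C: rows 4-5 cols 6-7 -> outside (row miss)
  D: rows 0-1 cols 2-4 -> outside (row miss)
  E: rows 1-5 cols 6-8 z=6 -> covers; best now E (z=6)
Winner: E at z=6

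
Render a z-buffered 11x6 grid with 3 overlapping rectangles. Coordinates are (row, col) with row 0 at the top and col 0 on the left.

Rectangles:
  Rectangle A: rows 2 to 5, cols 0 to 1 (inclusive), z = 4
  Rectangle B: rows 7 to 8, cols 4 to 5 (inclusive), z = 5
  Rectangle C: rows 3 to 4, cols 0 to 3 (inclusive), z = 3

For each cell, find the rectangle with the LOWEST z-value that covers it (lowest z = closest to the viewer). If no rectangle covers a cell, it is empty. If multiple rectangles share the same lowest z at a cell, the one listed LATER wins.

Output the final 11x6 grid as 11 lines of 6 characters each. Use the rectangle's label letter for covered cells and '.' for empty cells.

......
......
AA....
CCCC..
CCCC..
AA....
......
....BB
....BB
......
......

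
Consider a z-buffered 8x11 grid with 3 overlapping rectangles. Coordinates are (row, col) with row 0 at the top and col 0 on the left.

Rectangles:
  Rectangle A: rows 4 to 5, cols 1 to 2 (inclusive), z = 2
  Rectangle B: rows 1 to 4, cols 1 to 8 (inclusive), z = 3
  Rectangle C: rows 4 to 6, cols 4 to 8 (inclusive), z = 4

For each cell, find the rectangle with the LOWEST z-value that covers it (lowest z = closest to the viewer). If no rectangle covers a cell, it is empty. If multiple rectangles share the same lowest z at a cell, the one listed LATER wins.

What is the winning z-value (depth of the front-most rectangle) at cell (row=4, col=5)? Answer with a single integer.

Check cell (4,5):
  A: rows 4-5 cols 1-2 -> outside (col miss)
  B: rows 1-4 cols 1-8 z=3 -> covers; best now B (z=3)
  C: rows 4-6 cols 4-8 z=4 -> covers; best now B (z=3)
Winner: B at z=3

Answer: 3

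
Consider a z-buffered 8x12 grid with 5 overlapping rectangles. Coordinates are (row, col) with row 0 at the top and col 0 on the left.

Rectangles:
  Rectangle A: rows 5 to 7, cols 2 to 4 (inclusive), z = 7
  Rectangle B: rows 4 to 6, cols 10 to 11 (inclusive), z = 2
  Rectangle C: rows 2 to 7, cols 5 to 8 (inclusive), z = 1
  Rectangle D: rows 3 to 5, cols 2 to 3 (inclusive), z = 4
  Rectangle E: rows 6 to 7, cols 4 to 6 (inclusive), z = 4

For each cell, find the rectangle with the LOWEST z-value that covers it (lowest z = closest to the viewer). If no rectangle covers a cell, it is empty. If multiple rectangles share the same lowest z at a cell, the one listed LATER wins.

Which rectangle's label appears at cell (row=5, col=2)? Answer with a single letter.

Check cell (5,2):
  A: rows 5-7 cols 2-4 z=7 -> covers; best now A (z=7)
  B: rows 4-6 cols 10-11 -> outside (col miss)
  C: rows 2-7 cols 5-8 -> outside (col miss)
  D: rows 3-5 cols 2-3 z=4 -> covers; best now D (z=4)
  E: rows 6-7 cols 4-6 -> outside (row miss)
Winner: D at z=4

Answer: D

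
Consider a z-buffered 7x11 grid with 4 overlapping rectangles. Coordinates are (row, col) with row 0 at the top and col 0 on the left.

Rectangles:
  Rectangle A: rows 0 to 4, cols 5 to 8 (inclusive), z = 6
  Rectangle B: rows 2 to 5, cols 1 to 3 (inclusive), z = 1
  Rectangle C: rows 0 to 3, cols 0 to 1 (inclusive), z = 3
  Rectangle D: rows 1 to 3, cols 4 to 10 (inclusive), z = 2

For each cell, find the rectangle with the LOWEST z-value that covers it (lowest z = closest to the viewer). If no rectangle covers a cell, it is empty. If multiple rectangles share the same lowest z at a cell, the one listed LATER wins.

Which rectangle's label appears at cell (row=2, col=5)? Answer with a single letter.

Check cell (2,5):
  A: rows 0-4 cols 5-8 z=6 -> covers; best now A (z=6)
  B: rows 2-5 cols 1-3 -> outside (col miss)
  C: rows 0-3 cols 0-1 -> outside (col miss)
  D: rows 1-3 cols 4-10 z=2 -> covers; best now D (z=2)
Winner: D at z=2

Answer: D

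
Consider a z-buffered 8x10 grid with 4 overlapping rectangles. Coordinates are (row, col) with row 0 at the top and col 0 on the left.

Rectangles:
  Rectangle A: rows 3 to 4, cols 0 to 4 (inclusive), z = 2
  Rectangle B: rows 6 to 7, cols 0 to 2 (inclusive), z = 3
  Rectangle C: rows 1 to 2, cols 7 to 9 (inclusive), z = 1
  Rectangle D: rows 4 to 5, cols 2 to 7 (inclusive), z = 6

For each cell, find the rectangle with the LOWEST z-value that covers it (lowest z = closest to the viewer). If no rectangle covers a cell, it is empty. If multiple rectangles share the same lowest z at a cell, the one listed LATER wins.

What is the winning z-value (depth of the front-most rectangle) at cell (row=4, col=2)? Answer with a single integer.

Check cell (4,2):
  A: rows 3-4 cols 0-4 z=2 -> covers; best now A (z=2)
  B: rows 6-7 cols 0-2 -> outside (row miss)
  C: rows 1-2 cols 7-9 -> outside (row miss)
  D: rows 4-5 cols 2-7 z=6 -> covers; best now A (z=2)
Winner: A at z=2

Answer: 2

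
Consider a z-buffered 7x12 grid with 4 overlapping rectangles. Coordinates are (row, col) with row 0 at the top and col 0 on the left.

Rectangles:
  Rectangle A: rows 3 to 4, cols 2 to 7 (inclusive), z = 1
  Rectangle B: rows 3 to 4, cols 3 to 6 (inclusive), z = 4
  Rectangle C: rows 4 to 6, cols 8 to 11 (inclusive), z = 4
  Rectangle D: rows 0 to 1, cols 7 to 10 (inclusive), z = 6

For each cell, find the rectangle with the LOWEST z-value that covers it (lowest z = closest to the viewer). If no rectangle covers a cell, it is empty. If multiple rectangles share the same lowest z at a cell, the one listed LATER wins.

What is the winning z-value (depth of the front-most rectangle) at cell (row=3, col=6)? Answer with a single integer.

Answer: 1

Derivation:
Check cell (3,6):
  A: rows 3-4 cols 2-7 z=1 -> covers; best now A (z=1)
  B: rows 3-4 cols 3-6 z=4 -> covers; best now A (z=1)
  C: rows 4-6 cols 8-11 -> outside (row miss)
  D: rows 0-1 cols 7-10 -> outside (row miss)
Winner: A at z=1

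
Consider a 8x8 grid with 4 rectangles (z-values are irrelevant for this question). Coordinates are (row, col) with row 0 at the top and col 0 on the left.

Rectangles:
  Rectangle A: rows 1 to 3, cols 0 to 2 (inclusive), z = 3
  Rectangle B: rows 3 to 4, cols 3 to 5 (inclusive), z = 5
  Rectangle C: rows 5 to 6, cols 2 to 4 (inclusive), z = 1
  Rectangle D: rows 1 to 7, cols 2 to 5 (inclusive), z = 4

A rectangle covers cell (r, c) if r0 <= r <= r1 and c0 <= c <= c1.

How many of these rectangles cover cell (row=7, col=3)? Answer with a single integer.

Answer: 1

Derivation:
Check cell (7,3):
  A: rows 1-3 cols 0-2 -> outside (row miss)
  B: rows 3-4 cols 3-5 -> outside (row miss)
  C: rows 5-6 cols 2-4 -> outside (row miss)
  D: rows 1-7 cols 2-5 -> covers
Count covering = 1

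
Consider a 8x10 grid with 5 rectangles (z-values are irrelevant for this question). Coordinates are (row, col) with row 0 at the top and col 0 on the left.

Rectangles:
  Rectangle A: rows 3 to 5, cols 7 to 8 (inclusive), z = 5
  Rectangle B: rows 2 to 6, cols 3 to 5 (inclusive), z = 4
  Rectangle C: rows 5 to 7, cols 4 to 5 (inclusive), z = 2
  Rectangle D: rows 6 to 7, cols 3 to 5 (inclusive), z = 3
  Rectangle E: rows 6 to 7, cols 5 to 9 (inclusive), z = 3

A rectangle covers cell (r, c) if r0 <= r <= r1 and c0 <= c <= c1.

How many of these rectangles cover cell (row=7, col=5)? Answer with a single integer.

Answer: 3

Derivation:
Check cell (7,5):
  A: rows 3-5 cols 7-8 -> outside (row miss)
  B: rows 2-6 cols 3-5 -> outside (row miss)
  C: rows 5-7 cols 4-5 -> covers
  D: rows 6-7 cols 3-5 -> covers
  E: rows 6-7 cols 5-9 -> covers
Count covering = 3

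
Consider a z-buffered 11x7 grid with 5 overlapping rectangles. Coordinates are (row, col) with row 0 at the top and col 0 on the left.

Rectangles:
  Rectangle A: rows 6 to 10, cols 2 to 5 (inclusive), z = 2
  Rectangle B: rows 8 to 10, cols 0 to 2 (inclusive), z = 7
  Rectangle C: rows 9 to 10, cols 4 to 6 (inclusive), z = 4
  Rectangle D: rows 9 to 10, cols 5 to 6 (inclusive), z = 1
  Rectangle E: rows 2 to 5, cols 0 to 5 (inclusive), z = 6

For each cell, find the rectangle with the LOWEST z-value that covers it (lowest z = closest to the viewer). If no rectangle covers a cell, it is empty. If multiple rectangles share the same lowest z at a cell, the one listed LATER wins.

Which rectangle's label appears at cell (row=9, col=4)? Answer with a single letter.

Check cell (9,4):
  A: rows 6-10 cols 2-5 z=2 -> covers; best now A (z=2)
  B: rows 8-10 cols 0-2 -> outside (col miss)
  C: rows 9-10 cols 4-6 z=4 -> covers; best now A (z=2)
  D: rows 9-10 cols 5-6 -> outside (col miss)
  E: rows 2-5 cols 0-5 -> outside (row miss)
Winner: A at z=2

Answer: A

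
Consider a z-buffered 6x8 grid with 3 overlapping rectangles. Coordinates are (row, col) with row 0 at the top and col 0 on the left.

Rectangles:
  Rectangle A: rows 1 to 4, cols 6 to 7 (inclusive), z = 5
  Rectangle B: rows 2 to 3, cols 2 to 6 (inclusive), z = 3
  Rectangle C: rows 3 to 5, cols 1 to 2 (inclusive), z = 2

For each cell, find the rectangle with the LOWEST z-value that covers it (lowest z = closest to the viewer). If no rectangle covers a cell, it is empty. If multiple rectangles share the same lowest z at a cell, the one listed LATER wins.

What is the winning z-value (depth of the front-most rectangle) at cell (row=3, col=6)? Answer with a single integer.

Check cell (3,6):
  A: rows 1-4 cols 6-7 z=5 -> covers; best now A (z=5)
  B: rows 2-3 cols 2-6 z=3 -> covers; best now B (z=3)
  C: rows 3-5 cols 1-2 -> outside (col miss)
Winner: B at z=3

Answer: 3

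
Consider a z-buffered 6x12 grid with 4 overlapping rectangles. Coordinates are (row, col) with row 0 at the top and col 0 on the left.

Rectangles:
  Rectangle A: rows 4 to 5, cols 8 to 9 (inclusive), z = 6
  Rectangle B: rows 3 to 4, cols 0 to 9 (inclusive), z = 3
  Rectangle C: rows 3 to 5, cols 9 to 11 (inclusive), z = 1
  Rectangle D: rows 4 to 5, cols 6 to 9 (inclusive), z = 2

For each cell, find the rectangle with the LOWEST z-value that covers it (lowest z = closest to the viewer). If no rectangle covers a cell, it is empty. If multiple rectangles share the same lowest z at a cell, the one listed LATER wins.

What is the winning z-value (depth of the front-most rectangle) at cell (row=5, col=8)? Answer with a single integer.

Answer: 2

Derivation:
Check cell (5,8):
  A: rows 4-5 cols 8-9 z=6 -> covers; best now A (z=6)
  B: rows 3-4 cols 0-9 -> outside (row miss)
  C: rows 3-5 cols 9-11 -> outside (col miss)
  D: rows 4-5 cols 6-9 z=2 -> covers; best now D (z=2)
Winner: D at z=2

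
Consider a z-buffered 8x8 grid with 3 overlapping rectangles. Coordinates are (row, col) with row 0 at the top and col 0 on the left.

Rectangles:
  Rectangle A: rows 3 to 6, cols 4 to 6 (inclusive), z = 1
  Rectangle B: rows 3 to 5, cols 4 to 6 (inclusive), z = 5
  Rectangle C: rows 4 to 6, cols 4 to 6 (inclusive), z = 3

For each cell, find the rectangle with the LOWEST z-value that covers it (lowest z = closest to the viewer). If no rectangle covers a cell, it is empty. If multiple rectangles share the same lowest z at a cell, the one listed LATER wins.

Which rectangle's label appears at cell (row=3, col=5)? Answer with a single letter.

Check cell (3,5):
  A: rows 3-6 cols 4-6 z=1 -> covers; best now A (z=1)
  B: rows 3-5 cols 4-6 z=5 -> covers; best now A (z=1)
  C: rows 4-6 cols 4-6 -> outside (row miss)
Winner: A at z=1

Answer: A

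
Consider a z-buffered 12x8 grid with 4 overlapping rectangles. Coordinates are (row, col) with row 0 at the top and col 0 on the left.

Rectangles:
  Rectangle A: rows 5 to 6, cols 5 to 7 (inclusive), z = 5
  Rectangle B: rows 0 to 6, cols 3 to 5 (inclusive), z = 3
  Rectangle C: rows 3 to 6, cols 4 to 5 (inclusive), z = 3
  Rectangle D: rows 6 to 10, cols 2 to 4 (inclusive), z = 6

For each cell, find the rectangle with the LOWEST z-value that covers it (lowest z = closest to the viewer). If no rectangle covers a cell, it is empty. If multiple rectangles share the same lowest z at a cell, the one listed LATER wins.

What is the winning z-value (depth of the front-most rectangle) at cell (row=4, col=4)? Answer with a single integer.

Check cell (4,4):
  A: rows 5-6 cols 5-7 -> outside (row miss)
  B: rows 0-6 cols 3-5 z=3 -> covers; best now B (z=3)
  C: rows 3-6 cols 4-5 z=3 -> covers; best now C (z=3)
  D: rows 6-10 cols 2-4 -> outside (row miss)
Winner: C at z=3

Answer: 3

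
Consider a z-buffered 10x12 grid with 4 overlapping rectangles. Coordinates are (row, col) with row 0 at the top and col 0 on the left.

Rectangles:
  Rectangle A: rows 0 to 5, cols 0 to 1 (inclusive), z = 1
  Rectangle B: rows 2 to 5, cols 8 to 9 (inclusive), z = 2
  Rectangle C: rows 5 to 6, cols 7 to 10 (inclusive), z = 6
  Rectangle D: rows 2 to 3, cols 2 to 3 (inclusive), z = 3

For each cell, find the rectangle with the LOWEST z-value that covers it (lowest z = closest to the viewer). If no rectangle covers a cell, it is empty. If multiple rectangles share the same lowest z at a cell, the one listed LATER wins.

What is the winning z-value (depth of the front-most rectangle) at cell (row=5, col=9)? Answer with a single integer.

Answer: 2

Derivation:
Check cell (5,9):
  A: rows 0-5 cols 0-1 -> outside (col miss)
  B: rows 2-5 cols 8-9 z=2 -> covers; best now B (z=2)
  C: rows 5-6 cols 7-10 z=6 -> covers; best now B (z=2)
  D: rows 2-3 cols 2-3 -> outside (row miss)
Winner: B at z=2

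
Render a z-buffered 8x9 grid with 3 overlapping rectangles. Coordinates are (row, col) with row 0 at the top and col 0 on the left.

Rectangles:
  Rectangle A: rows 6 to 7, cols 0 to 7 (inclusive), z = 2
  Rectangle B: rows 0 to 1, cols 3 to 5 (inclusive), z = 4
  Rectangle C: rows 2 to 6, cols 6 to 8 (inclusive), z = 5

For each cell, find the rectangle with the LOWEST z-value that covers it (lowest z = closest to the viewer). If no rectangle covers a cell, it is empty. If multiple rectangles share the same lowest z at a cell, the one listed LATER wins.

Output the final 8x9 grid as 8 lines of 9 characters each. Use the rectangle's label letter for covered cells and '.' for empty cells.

...BBB...
...BBB...
......CCC
......CCC
......CCC
......CCC
AAAAAAAAC
AAAAAAAA.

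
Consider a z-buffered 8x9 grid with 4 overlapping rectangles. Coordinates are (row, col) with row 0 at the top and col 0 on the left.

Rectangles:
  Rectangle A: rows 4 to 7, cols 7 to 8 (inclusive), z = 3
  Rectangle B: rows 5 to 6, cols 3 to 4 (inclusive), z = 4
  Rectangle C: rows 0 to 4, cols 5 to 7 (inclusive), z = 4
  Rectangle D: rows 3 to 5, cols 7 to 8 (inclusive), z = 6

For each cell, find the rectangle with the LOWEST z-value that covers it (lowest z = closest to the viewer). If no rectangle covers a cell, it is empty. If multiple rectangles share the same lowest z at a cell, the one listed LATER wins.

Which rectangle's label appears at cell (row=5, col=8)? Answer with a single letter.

Answer: A

Derivation:
Check cell (5,8):
  A: rows 4-7 cols 7-8 z=3 -> covers; best now A (z=3)
  B: rows 5-6 cols 3-4 -> outside (col miss)
  C: rows 0-4 cols 5-7 -> outside (row miss)
  D: rows 3-5 cols 7-8 z=6 -> covers; best now A (z=3)
Winner: A at z=3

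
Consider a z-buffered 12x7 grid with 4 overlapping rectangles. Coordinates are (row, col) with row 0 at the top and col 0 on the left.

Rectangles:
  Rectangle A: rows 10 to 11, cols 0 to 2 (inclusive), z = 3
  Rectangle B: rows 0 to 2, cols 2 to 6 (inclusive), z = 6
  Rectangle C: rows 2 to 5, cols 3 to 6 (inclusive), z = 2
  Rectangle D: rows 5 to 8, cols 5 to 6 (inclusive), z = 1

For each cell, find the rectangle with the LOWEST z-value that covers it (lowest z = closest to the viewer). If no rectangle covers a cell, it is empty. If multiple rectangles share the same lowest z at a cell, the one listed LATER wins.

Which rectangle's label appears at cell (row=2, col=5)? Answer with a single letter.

Answer: C

Derivation:
Check cell (2,5):
  A: rows 10-11 cols 0-2 -> outside (row miss)
  B: rows 0-2 cols 2-6 z=6 -> covers; best now B (z=6)
  C: rows 2-5 cols 3-6 z=2 -> covers; best now C (z=2)
  D: rows 5-8 cols 5-6 -> outside (row miss)
Winner: C at z=2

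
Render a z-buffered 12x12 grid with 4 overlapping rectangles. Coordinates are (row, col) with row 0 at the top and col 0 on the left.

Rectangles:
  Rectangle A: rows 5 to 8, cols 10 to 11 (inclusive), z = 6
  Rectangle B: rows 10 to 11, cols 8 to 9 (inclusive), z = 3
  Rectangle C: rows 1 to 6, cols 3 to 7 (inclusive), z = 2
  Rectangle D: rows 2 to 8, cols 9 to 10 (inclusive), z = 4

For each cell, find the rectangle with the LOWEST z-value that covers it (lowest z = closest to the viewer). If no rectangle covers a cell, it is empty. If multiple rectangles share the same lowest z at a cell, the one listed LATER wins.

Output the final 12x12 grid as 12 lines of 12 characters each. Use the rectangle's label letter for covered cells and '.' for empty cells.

............
...CCCCC....
...CCCCC.DD.
...CCCCC.DD.
...CCCCC.DD.
...CCCCC.DDA
...CCCCC.DDA
.........DDA
.........DDA
............
........BB..
........BB..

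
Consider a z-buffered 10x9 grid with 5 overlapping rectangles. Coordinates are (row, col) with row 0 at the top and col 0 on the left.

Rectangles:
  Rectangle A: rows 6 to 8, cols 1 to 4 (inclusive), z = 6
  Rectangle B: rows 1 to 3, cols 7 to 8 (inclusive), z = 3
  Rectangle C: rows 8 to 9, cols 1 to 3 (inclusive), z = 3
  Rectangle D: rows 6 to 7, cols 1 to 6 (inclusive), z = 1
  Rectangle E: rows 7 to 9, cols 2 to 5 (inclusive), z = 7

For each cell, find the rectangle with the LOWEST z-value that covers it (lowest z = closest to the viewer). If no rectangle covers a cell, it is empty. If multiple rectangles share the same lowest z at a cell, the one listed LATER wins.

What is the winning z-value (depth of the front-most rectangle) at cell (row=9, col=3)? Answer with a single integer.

Answer: 3

Derivation:
Check cell (9,3):
  A: rows 6-8 cols 1-4 -> outside (row miss)
  B: rows 1-3 cols 7-8 -> outside (row miss)
  C: rows 8-9 cols 1-3 z=3 -> covers; best now C (z=3)
  D: rows 6-7 cols 1-6 -> outside (row miss)
  E: rows 7-9 cols 2-5 z=7 -> covers; best now C (z=3)
Winner: C at z=3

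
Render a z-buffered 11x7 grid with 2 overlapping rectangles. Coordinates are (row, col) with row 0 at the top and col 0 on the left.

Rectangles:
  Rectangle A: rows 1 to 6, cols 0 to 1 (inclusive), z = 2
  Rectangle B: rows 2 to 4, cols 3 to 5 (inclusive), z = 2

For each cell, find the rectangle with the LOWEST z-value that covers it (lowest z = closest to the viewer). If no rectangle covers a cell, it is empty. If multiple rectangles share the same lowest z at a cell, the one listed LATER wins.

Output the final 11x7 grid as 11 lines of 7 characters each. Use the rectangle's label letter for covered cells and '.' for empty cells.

.......
AA.....
AA.BBB.
AA.BBB.
AA.BBB.
AA.....
AA.....
.......
.......
.......
.......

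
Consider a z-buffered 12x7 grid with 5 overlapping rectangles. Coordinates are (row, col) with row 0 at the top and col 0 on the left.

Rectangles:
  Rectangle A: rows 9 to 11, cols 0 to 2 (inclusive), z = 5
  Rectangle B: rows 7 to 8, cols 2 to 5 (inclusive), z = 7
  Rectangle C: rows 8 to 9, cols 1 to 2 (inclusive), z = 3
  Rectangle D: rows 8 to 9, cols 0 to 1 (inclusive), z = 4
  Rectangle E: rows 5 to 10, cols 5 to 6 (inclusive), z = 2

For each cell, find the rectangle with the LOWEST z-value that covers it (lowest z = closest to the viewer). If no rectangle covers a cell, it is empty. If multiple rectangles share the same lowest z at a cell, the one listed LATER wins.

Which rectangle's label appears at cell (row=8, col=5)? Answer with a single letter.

Answer: E

Derivation:
Check cell (8,5):
  A: rows 9-11 cols 0-2 -> outside (row miss)
  B: rows 7-8 cols 2-5 z=7 -> covers; best now B (z=7)
  C: rows 8-9 cols 1-2 -> outside (col miss)
  D: rows 8-9 cols 0-1 -> outside (col miss)
  E: rows 5-10 cols 5-6 z=2 -> covers; best now E (z=2)
Winner: E at z=2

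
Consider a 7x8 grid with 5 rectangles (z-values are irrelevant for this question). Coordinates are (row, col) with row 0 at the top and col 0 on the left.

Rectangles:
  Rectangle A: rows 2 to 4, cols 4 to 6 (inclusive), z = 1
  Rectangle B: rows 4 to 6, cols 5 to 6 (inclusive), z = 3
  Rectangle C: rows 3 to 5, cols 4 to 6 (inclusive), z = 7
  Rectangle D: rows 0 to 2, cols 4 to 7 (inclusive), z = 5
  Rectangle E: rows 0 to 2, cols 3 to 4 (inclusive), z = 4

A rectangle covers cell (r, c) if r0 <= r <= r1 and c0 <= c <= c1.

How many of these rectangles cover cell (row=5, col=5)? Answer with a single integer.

Check cell (5,5):
  A: rows 2-4 cols 4-6 -> outside (row miss)
  B: rows 4-6 cols 5-6 -> covers
  C: rows 3-5 cols 4-6 -> covers
  D: rows 0-2 cols 4-7 -> outside (row miss)
  E: rows 0-2 cols 3-4 -> outside (row miss)
Count covering = 2

Answer: 2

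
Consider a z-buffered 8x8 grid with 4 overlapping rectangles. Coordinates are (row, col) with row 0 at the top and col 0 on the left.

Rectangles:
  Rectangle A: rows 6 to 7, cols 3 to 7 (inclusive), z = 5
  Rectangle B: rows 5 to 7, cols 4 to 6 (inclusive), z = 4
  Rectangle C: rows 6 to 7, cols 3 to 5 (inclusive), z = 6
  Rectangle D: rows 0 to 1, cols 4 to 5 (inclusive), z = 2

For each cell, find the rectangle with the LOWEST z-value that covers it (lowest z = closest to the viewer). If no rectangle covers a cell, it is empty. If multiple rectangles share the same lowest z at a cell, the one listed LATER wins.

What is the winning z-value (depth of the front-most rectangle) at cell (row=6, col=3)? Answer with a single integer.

Answer: 5

Derivation:
Check cell (6,3):
  A: rows 6-7 cols 3-7 z=5 -> covers; best now A (z=5)
  B: rows 5-7 cols 4-6 -> outside (col miss)
  C: rows 6-7 cols 3-5 z=6 -> covers; best now A (z=5)
  D: rows 0-1 cols 4-5 -> outside (row miss)
Winner: A at z=5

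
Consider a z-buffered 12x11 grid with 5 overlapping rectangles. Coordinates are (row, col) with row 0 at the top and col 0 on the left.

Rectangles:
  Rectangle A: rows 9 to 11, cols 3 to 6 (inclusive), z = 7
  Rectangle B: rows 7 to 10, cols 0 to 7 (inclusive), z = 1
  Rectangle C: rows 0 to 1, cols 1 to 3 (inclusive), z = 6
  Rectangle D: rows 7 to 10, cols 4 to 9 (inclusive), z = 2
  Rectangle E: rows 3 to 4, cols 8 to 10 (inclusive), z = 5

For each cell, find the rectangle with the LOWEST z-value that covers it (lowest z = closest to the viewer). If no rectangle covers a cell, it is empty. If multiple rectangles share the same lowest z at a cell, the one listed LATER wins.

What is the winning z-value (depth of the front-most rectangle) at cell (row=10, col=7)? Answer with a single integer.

Answer: 1

Derivation:
Check cell (10,7):
  A: rows 9-11 cols 3-6 -> outside (col miss)
  B: rows 7-10 cols 0-7 z=1 -> covers; best now B (z=1)
  C: rows 0-1 cols 1-3 -> outside (row miss)
  D: rows 7-10 cols 4-9 z=2 -> covers; best now B (z=1)
  E: rows 3-4 cols 8-10 -> outside (row miss)
Winner: B at z=1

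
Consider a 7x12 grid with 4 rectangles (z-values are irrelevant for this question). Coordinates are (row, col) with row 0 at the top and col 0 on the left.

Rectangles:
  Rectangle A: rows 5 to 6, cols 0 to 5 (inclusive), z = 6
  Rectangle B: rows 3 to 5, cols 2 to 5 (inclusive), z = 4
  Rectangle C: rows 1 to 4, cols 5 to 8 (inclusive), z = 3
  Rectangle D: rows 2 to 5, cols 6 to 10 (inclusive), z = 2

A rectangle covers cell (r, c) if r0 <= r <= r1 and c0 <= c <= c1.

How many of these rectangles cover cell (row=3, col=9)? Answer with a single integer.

Answer: 1

Derivation:
Check cell (3,9):
  A: rows 5-6 cols 0-5 -> outside (row miss)
  B: rows 3-5 cols 2-5 -> outside (col miss)
  C: rows 1-4 cols 5-8 -> outside (col miss)
  D: rows 2-5 cols 6-10 -> covers
Count covering = 1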